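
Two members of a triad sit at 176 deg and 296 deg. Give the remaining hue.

56°

A triad spaces three hues 120° apart.
The full set is {56°, 176°, 296°}.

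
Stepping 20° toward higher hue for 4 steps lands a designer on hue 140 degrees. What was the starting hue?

60°

4 steps of 20° (toward higher hue) give a net shift of +80°.
Start = end − shift: 140 − 80 = 60°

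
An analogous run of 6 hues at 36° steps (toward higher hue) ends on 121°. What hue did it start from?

5 steps of 36° (toward higher hue) give a net shift of +180°.
Start = end − shift: 121 − 180 = -59 → -59 + 360 = 301°

301°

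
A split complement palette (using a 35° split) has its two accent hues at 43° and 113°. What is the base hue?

258°

The accents sit 35° either side of the complement, so the complement is their short-arc midpoint on the wheel.
Short-arc midpoint of 43° and 113°: 78°.
Base is 180° from the complement: 78 − 180 = -102 → -102 + 360 = 258°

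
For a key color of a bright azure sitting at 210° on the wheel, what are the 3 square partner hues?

300°, 30°, and 120°

210 + 90 = 300°
210 + 180 = 390 → 390 − 360 = 30°
210 + 270 = 480 → 480 − 360 = 120°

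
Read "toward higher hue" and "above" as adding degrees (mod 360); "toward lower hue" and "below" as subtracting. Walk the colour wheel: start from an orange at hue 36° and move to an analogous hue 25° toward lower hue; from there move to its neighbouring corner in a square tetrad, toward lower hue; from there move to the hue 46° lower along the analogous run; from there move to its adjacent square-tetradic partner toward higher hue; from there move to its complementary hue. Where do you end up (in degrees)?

36 − 25 = 11°   (analog 25° ↓)
11 − 90 = -79 → -79 + 360 = 281°   (square ↓)
281 − 46 = 235°   (analog 46° ↓)
235 + 90 = 325°   (square ↑)
325 + 180 = 505 → 505 − 360 = 145°   (complement)

145°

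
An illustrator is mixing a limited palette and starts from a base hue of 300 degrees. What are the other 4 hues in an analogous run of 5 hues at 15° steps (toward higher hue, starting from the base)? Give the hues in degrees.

315°, 330°, 345° and 0°

Analogous hues sit every 15° along the wheel.
300 + 15 = 315°
300 + 30 = 330°
300 + 45 = 345°
300 + 60 = 360 → 360 − 360 = 0°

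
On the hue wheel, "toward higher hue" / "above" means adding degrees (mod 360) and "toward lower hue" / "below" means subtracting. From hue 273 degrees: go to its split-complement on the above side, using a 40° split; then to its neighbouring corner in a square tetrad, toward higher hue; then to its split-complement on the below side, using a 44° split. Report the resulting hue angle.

359°

273 + 220 = 493 → 493 − 360 = 133°   (split-comp 40° ↑)
133 + 90 = 223°   (square ↑)
223 + 136 = 359°   (split-comp 44° ↓)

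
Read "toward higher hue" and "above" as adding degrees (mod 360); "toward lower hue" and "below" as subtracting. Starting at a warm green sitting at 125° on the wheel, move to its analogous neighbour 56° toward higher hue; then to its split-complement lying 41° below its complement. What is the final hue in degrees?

320°

+56° (analog 56° ↑): 125 + 56 = 181°
+139° (split-comp 41° ↓): 181 + 139 = 320°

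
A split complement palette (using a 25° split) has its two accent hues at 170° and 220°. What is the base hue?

The accents sit 25° either side of the complement, so the complement is their short-arc midpoint on the wheel.
Short-arc midpoint of 170° and 220°: 195°.
Base is 180° from the complement: 195 − 180 = 15°

15°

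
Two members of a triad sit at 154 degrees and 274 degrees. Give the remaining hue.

34°

A triad spaces three hues 120° apart.
The full set is {34°, 154°, 274°}.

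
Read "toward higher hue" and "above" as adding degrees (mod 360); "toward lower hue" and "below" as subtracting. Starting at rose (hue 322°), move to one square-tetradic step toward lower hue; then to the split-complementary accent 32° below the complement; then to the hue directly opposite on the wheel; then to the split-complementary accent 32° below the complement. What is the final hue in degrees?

348°

square ↓ −90°: 322 − 90 = 232°
split-comp 32° ↓ +148°: 232 + 148 = 380 → 380 − 360 = 20°
complement +180°: 20 + 180 = 200°
split-comp 32° ↓ +148°: 200 + 148 = 348°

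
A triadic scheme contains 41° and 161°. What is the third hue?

281°

A triad spaces three hues 120° apart.
The full set is {41°, 161°, 281°}.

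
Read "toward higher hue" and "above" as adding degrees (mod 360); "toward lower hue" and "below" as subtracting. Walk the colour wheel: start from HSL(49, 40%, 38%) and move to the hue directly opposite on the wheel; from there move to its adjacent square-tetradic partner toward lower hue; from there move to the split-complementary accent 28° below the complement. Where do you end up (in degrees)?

complement +180°: 49 + 180 = 229°
square ↓ −90°: 229 − 90 = 139°
split-comp 28° ↓ +152°: 139 + 152 = 291°

291°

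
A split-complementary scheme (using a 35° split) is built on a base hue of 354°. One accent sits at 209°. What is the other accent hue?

139°

Split-complementary hues sit 35° either side of the complement.
Complement of the base 354°: 354 + 180 = 534 → 534 − 360 = 174°
The given accent 209° is 35° one side of 174°; the other accent sits 35° the other side: 174 − 35 = 139°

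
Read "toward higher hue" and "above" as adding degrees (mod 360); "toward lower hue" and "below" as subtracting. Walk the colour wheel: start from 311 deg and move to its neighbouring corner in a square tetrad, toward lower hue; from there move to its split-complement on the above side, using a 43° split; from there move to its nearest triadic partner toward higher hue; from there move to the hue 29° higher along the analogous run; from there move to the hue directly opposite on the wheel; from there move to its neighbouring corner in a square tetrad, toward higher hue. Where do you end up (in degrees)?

143°

−90° (square ↓): 311 − 90 = 221°
+223° (split-comp 43° ↑): 221 + 223 = 444 → 444 − 360 = 84°
+120° (triadic ↑): 84 + 120 = 204°
+29° (analog 29° ↑): 204 + 29 = 233°
+180° (complement): 233 + 180 = 413 → 413 − 360 = 53°
+90° (square ↑): 53 + 90 = 143°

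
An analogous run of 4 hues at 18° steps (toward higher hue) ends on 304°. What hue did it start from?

3 steps of 18° (toward higher hue) give a net shift of +54°.
Start = end − shift: 304 − 54 = 250°

250°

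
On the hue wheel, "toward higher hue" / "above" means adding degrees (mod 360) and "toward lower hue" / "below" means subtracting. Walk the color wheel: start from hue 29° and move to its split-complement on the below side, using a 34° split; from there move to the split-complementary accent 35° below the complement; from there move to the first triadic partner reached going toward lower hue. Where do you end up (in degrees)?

200°

29 + 146 = 175°   (split-comp 34° ↓)
175 + 145 = 320°   (split-comp 35° ↓)
320 − 120 = 200°   (triadic ↓)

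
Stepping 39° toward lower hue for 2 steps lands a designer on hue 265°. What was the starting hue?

343°

2 steps of 39° (toward lower hue) give a net shift of −78°.
Start = end − shift: 265 + 78 = 343°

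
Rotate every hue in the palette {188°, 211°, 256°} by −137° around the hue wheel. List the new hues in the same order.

51°, 74°, 119°

188 − 137 = 51°
211 − 137 = 74°
256 − 137 = 119°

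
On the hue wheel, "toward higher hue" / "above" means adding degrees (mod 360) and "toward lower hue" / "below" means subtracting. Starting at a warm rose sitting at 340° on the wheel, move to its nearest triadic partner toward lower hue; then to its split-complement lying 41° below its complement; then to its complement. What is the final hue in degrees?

−120° (triadic ↓): 340 − 120 = 220°
+139° (split-comp 41° ↓): 220 + 139 = 359°
+180° (complement): 359 + 180 = 539 → 539 − 360 = 179°

179°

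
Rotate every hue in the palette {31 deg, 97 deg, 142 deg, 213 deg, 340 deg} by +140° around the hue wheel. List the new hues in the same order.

31 + 140 = 171°
97 + 140 = 237°
142 + 140 = 282°
213 + 140 = 353°
340 + 140 = 480 → 480 − 360 = 120°

171°, 237°, 282°, 353°, 120°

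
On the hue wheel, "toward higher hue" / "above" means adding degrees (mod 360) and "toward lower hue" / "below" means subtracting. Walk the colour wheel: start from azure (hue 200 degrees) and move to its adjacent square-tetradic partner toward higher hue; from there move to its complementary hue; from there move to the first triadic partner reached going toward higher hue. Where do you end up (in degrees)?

square ↑ +90°: 200 + 90 = 290°
complement +180°: 290 + 180 = 470 → 470 − 360 = 110°
triadic ↑ +120°: 110 + 120 = 230°

230°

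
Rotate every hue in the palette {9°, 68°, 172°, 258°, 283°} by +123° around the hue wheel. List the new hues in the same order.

9 + 123 = 132°
68 + 123 = 191°
172 + 123 = 295°
258 + 123 = 381 → 381 − 360 = 21°
283 + 123 = 406 → 406 − 360 = 46°

132°, 191°, 295°, 21°, 46°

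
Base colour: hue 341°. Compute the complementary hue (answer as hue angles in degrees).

161°

The complement sits 180° across the wheel.
341 + 180 = 521 → 521 − 360 = 161°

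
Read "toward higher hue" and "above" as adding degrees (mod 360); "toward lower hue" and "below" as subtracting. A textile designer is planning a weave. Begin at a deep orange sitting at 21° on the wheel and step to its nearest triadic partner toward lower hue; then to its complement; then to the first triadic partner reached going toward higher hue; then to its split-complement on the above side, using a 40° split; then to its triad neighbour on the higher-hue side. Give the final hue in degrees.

triadic ↓ −120°: 21 − 120 = -99 → -99 + 360 = 261°
complement +180°: 261 + 180 = 441 → 441 − 360 = 81°
triadic ↑ +120°: 81 + 120 = 201°
split-comp 40° ↑ +220°: 201 + 220 = 421 → 421 − 360 = 61°
triadic ↑ +120°: 61 + 120 = 181°

181°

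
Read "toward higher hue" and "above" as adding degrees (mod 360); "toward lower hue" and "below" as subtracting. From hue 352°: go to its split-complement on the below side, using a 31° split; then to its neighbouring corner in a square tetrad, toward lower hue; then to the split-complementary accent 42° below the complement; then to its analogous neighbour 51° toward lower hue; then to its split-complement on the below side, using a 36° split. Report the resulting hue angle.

282°

split-comp 31° ↓ +149°: 352 + 149 = 501 → 501 − 360 = 141°
square ↓ −90°: 141 − 90 = 51°
split-comp 42° ↓ +138°: 51 + 138 = 189°
analog 51° ↓ −51°: 189 − 51 = 138°
split-comp 36° ↓ +144°: 138 + 144 = 282°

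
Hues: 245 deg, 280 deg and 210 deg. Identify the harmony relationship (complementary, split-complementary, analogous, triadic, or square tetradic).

analogous

Sort the hues: 210°, 245°, 280°.
Successive gaps around the wheel: 35°, 35°, 290°.
A run of hues at equal small steps (35°) with one large closing gap is an analogous group.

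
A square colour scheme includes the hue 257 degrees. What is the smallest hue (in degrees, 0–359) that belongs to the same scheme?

A square tetradic scheme places four hues every 90°.
The full set through 257° is {77°, 167°, 257°, 347°}.

77°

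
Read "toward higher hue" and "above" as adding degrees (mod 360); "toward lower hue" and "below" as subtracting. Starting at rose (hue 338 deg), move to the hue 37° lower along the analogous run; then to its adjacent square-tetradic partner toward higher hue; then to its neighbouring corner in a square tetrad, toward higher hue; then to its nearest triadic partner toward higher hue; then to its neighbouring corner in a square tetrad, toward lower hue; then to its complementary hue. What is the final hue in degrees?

331°

analog 37° ↓ −37°: 338 − 37 = 301°
square ↑ +90°: 301 + 90 = 391 → 391 − 360 = 31°
square ↑ +90°: 31 + 90 = 121°
triadic ↑ +120°: 121 + 120 = 241°
square ↓ −90°: 241 − 90 = 151°
complement +180°: 151 + 180 = 331°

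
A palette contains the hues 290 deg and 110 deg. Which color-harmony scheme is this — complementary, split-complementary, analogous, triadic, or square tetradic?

Sort the hues: 110°, 290°.
Successive gaps around the wheel: 180°, 180°.
Two hues 180° apart are complementary.

complementary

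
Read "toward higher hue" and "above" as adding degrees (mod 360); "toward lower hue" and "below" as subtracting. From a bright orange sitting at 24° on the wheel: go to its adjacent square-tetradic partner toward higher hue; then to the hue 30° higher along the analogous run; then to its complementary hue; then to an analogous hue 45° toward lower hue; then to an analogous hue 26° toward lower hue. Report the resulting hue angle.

+90° (square ↑): 24 + 90 = 114°
+30° (analog 30° ↑): 114 + 30 = 144°
+180° (complement): 144 + 180 = 324°
−45° (analog 45° ↓): 324 − 45 = 279°
−26° (analog 26° ↓): 279 − 26 = 253°

253°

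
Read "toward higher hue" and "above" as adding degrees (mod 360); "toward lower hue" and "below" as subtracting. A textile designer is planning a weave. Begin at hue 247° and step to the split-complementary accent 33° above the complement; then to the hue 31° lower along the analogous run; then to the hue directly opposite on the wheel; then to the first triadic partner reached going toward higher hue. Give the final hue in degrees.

247 + 213 = 460 → 460 − 360 = 100°   (split-comp 33° ↑)
100 − 31 = 69°   (analog 31° ↓)
69 + 180 = 249°   (complement)
249 + 120 = 369 → 369 − 360 = 9°   (triadic ↑)

9°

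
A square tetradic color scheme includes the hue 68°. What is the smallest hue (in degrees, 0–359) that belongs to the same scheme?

A square tetradic scheme places four hues every 90°.
The full set through 68° is {68°, 158°, 248°, 338°}.

68°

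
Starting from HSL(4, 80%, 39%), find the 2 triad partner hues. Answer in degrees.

124° and 244°

A triad places three hues 120° apart.
4 + 120 = 124°
4 + 240 = 244°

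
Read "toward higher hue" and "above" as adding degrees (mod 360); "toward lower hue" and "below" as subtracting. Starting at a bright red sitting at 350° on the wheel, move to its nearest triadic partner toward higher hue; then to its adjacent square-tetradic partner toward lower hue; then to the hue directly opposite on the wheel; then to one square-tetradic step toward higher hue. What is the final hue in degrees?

+120° (triadic ↑): 350 + 120 = 470 → 470 − 360 = 110°
−90° (square ↓): 110 − 90 = 20°
+180° (complement): 20 + 180 = 200°
+90° (square ↑): 200 + 90 = 290°

290°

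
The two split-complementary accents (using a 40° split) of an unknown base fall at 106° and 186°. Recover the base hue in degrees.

326°

The accents sit 40° either side of the complement, so the complement is their short-arc midpoint on the wheel.
Short-arc midpoint of 106° and 186°: 146°.
Base is 180° from the complement: 146 − 180 = -34 → -34 + 360 = 326°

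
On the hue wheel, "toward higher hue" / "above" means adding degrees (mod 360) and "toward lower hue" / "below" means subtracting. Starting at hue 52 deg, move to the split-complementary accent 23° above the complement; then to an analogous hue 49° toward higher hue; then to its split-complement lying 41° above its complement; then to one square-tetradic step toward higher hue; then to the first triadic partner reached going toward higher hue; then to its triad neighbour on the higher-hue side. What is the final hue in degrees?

135°

+203° (split-comp 23° ↑): 52 + 203 = 255°
+49° (analog 49° ↑): 255 + 49 = 304°
+221° (split-comp 41° ↑): 304 + 221 = 525 → 525 − 360 = 165°
+90° (square ↑): 165 + 90 = 255°
+120° (triadic ↑): 255 + 120 = 375 → 375 − 360 = 15°
+120° (triadic ↑): 15 + 120 = 135°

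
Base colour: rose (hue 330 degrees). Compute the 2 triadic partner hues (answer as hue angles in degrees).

330 + 120 = 450 → 450 − 360 = 90°
330 + 240 = 570 → 570 − 360 = 210°

90° and 210°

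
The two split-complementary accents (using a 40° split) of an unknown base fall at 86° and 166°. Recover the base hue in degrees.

306°

The accents sit 40° either side of the complement, so the complement is their short-arc midpoint on the wheel.
Short-arc midpoint of 86° and 166°: 126°.
Base is 180° from the complement: 126 − 180 = -54 → -54 + 360 = 306°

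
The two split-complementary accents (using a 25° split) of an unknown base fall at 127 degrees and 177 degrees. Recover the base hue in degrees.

332°

The accents sit 25° either side of the complement, so the complement is their short-arc midpoint on the wheel.
Short-arc midpoint of 127° and 177°: 152°.
Base is 180° from the complement: 152 − 180 = -28 → -28 + 360 = 332°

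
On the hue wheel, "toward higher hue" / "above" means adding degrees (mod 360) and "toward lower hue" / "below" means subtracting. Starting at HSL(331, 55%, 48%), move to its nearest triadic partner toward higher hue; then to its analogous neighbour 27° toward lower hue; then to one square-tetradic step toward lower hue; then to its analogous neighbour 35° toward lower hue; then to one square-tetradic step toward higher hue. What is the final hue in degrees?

331 + 120 = 451 → 451 − 360 = 91°   (triadic ↑)
91 − 27 = 64°   (analog 27° ↓)
64 − 90 = -26 → -26 + 360 = 334°   (square ↓)
334 − 35 = 299°   (analog 35° ↓)
299 + 90 = 389 → 389 − 360 = 29°   (square ↑)

29°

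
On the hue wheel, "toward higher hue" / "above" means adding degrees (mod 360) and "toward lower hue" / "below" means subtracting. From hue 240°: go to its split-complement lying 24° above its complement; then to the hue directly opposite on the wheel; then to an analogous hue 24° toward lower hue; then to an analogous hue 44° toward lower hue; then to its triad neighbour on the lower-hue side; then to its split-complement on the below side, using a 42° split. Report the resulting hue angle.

split-comp 24° ↑ +204°: 240 + 204 = 444 → 444 − 360 = 84°
complement +180°: 84 + 180 = 264°
analog 24° ↓ −24°: 264 − 24 = 240°
analog 44° ↓ −44°: 240 − 44 = 196°
triadic ↓ −120°: 196 − 120 = 76°
split-comp 42° ↓ +138°: 76 + 138 = 214°

214°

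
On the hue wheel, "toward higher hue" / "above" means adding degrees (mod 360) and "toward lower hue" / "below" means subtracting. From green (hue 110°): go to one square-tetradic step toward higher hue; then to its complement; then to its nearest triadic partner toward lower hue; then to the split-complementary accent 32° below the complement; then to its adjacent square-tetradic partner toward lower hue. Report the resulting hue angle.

+90° (square ↑): 110 + 90 = 200°
+180° (complement): 200 + 180 = 380 → 380 − 360 = 20°
−120° (triadic ↓): 20 − 120 = -100 → -100 + 360 = 260°
+148° (split-comp 32° ↓): 260 + 148 = 408 → 408 − 360 = 48°
−90° (square ↓): 48 − 90 = -42 → -42 + 360 = 318°

318°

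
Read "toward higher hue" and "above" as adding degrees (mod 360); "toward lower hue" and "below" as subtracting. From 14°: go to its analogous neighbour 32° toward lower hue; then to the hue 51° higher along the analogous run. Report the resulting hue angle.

33°

analog 32° ↓ −32°: 14 − 32 = -18 → -18 + 360 = 342°
analog 51° ↑ +51°: 342 + 51 = 393 → 393 − 360 = 33°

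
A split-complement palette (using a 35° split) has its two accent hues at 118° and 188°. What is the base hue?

333°

The accents sit 35° either side of the complement, so the complement is their short-arc midpoint on the wheel.
Short-arc midpoint of 118° and 188°: 153°.
Base is 180° from the complement: 153 − 180 = -27 → -27 + 360 = 333°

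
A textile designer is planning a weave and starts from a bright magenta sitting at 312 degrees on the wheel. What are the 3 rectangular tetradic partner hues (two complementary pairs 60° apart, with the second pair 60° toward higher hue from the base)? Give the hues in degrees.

12°, 132°, 192°

A rectangular tetradic uses two complementary pairs 60° apart: offsets 0°, 60°, 180°, 240°.
312 + 60 = 372 → 372 − 360 = 12°
312 + 180 = 492 → 492 − 360 = 132°
312 + 240 = 552 → 552 − 360 = 192°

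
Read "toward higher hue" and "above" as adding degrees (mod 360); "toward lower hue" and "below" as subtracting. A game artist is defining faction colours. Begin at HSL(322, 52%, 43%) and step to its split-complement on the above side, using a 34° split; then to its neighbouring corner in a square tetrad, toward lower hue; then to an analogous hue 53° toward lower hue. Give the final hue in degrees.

33°

+214° (split-comp 34° ↑): 322 + 214 = 536 → 536 − 360 = 176°
−90° (square ↓): 176 − 90 = 86°
−53° (analog 53° ↓): 86 − 53 = 33°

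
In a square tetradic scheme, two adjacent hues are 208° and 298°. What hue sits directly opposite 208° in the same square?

A square tetradic scheme places four hues 90° apart; opposite corners are 180° apart.
208 + 180 = 388 → 388 − 360 = 28°

28°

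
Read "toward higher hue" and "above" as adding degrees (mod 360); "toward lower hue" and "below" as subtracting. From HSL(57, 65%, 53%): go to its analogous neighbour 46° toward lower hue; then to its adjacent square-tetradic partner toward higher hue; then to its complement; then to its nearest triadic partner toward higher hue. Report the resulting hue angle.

analog 46° ↓ −46°: 57 − 46 = 11°
square ↑ +90°: 11 + 90 = 101°
complement +180°: 101 + 180 = 281°
triadic ↑ +120°: 281 + 120 = 401 → 401 − 360 = 41°

41°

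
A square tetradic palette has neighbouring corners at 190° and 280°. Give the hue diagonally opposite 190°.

A square tetradic scheme places four hues 90° apart; opposite corners are 180° apart.
190 + 180 = 370 → 370 − 360 = 10°

10°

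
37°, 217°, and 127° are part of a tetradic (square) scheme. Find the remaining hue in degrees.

A square tetradic scheme places four hues every 90°.
The full set through 37° is {37°, 127°, 217°, 307°}.
Given {37°, 127°, 217°}, the missing hue is 307°.

307°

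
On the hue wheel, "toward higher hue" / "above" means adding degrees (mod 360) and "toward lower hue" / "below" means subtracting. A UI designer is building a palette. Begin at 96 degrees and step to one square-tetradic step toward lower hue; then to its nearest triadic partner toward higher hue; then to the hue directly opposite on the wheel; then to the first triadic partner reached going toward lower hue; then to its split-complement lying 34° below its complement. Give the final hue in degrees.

332°

square ↓ −90°: 96 − 90 = 6°
triadic ↑ +120°: 6 + 120 = 126°
complement +180°: 126 + 180 = 306°
triadic ↓ −120°: 306 − 120 = 186°
split-comp 34° ↓ +146°: 186 + 146 = 332°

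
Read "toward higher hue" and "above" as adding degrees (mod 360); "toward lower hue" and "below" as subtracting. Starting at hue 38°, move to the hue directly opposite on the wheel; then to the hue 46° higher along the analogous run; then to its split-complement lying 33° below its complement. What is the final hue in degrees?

+180° (complement): 38 + 180 = 218°
+46° (analog 46° ↑): 218 + 46 = 264°
+147° (split-comp 33° ↓): 264 + 147 = 411 → 411 − 360 = 51°

51°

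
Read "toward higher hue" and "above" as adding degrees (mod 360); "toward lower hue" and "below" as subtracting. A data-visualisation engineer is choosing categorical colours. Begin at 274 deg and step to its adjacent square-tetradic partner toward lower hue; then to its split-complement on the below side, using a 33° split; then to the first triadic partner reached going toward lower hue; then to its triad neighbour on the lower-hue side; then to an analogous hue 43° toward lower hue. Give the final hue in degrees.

274 − 90 = 184°   (square ↓)
184 + 147 = 331°   (split-comp 33° ↓)
331 − 120 = 211°   (triadic ↓)
211 − 120 = 91°   (triadic ↓)
91 − 43 = 48°   (analog 43° ↓)

48°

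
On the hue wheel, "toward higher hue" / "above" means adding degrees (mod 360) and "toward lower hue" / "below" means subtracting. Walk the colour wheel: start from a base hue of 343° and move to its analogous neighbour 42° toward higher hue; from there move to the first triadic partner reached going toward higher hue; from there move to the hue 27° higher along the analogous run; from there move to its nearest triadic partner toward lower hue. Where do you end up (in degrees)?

52°

+42° (analog 42° ↑): 343 + 42 = 385 → 385 − 360 = 25°
+120° (triadic ↑): 25 + 120 = 145°
+27° (analog 27° ↑): 145 + 27 = 172°
−120° (triadic ↓): 172 − 120 = 52°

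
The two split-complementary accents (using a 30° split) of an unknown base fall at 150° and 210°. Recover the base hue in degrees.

The accents sit 30° either side of the complement, so the complement is their short-arc midpoint on the wheel.
Short-arc midpoint of 150° and 210°: 180°.
Base is 180° from the complement: 180 − 180 = 0°

0°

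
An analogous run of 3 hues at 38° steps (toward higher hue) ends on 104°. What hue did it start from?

2 steps of 38° (toward higher hue) give a net shift of +76°.
Start = end − shift: 104 − 76 = 28°

28°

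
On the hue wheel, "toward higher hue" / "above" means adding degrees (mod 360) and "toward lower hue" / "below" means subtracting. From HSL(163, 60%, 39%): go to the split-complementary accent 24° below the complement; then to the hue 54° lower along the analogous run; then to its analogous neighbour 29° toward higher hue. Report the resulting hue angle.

split-comp 24° ↓ +156°: 163 + 156 = 319°
analog 54° ↓ −54°: 319 − 54 = 265°
analog 29° ↑ +29°: 265 + 29 = 294°

294°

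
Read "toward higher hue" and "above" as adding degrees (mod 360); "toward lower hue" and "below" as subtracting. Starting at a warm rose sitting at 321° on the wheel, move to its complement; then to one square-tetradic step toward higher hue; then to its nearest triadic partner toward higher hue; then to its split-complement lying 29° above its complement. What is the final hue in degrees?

200°

321 + 180 = 501 → 501 − 360 = 141°   (complement)
141 + 90 = 231°   (square ↑)
231 + 120 = 351°   (triadic ↑)
351 + 209 = 560 → 560 − 360 = 200°   (split-comp 29° ↑)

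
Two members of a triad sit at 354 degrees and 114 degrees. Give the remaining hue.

A triad spaces three hues 120° apart.
The full set is {114°, 234°, 354°}.

234°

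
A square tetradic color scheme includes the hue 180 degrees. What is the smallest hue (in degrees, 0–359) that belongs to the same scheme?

A square tetradic scheme places four hues every 90°.
The full set through 180° is {0°, 90°, 180°, 270°}.

0°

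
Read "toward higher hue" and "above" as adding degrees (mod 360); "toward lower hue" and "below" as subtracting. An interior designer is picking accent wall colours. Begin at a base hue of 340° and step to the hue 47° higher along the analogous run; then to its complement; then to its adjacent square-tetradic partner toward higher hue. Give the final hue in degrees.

+47° (analog 47° ↑): 340 + 47 = 387 → 387 − 360 = 27°
+180° (complement): 27 + 180 = 207°
+90° (square ↑): 207 + 90 = 297°

297°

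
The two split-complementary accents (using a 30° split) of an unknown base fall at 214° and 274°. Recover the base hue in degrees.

64°

The accents sit 30° either side of the complement, so the complement is their short-arc midpoint on the wheel.
Short-arc midpoint of 214° and 274°: 244°.
Base is 180° from the complement: 244 − 180 = 64°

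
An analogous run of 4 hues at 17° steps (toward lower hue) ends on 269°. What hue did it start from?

3 steps of 17° (toward lower hue) give a net shift of −51°.
Start = end − shift: 269 + 51 = 320°

320°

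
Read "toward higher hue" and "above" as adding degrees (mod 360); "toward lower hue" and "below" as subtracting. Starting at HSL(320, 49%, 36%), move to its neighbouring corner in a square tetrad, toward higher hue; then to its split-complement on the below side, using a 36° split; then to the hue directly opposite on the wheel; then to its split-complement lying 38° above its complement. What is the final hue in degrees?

232°

+90° (square ↑): 320 + 90 = 410 → 410 − 360 = 50°
+144° (split-comp 36° ↓): 50 + 144 = 194°
+180° (complement): 194 + 180 = 374 → 374 − 360 = 14°
+218° (split-comp 38° ↑): 14 + 218 = 232°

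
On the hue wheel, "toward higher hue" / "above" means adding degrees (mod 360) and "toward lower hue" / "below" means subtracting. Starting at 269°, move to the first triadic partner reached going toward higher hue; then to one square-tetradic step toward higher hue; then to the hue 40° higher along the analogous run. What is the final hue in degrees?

triadic ↑ +120°: 269 + 120 = 389 → 389 − 360 = 29°
square ↑ +90°: 29 + 90 = 119°
analog 40° ↑ +40°: 119 + 40 = 159°

159°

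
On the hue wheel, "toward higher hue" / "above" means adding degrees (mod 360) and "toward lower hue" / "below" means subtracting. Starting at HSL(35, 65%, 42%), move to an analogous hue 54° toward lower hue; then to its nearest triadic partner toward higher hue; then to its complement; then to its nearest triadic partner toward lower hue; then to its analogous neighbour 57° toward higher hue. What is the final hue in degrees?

218°

analog 54° ↓ −54°: 35 − 54 = -19 → -19 + 360 = 341°
triadic ↑ +120°: 341 + 120 = 461 → 461 − 360 = 101°
complement +180°: 101 + 180 = 281°
triadic ↓ −120°: 281 − 120 = 161°
analog 57° ↑ +57°: 161 + 57 = 218°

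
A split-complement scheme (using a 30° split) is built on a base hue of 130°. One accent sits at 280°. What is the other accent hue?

340°

Split-complementary hues sit 30° either side of the complement.
Complement of the base 130°: 130 + 180 = 310°
The given accent 280° is 30° one side of 310°; the other accent sits 30° the other side: 310 + 30 = 340°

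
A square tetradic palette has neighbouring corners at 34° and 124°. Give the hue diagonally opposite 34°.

A square tetradic scheme places four hues 90° apart; opposite corners are 180° apart.
34 + 180 = 214°

214°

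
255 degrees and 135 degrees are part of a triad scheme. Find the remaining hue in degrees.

A triad places three hues 120° apart.
The full set through 135° is {15°, 135°, 255°}.
Given {135°, 255°}, the missing hue is 15°.

15°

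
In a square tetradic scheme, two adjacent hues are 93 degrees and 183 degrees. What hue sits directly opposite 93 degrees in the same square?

A square tetradic scheme places four hues 90° apart; opposite corners are 180° apart.
93 + 180 = 273°

273°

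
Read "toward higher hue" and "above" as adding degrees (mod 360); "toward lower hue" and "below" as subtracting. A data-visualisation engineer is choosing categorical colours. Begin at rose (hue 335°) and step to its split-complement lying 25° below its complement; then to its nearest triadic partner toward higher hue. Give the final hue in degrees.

335 + 155 = 490 → 490 − 360 = 130°   (split-comp 25° ↓)
130 + 120 = 250°   (triadic ↑)

250°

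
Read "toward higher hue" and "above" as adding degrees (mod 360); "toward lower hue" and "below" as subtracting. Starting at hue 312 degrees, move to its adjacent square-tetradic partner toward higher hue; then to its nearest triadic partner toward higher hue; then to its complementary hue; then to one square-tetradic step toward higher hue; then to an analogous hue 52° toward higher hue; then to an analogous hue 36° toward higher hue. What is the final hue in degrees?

square ↑ +90°: 312 + 90 = 402 → 402 − 360 = 42°
triadic ↑ +120°: 42 + 120 = 162°
complement +180°: 162 + 180 = 342°
square ↑ +90°: 342 + 90 = 432 → 432 − 360 = 72°
analog 52° ↑ +52°: 72 + 52 = 124°
analog 36° ↑ +36°: 124 + 36 = 160°

160°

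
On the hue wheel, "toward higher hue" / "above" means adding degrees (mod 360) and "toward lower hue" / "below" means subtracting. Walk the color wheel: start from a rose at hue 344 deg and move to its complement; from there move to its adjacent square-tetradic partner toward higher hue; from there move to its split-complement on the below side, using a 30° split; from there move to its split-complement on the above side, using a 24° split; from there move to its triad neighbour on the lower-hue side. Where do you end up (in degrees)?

+180° (complement): 344 + 180 = 524 → 524 − 360 = 164°
+90° (square ↑): 164 + 90 = 254°
+150° (split-comp 30° ↓): 254 + 150 = 404 → 404 − 360 = 44°
+204° (split-comp 24° ↑): 44 + 204 = 248°
−120° (triadic ↓): 248 − 120 = 128°

128°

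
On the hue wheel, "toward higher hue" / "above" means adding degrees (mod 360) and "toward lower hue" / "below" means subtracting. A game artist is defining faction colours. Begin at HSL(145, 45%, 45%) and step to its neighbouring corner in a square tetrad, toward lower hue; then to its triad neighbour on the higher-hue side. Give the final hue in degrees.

175°

−90° (square ↓): 145 − 90 = 55°
+120° (triadic ↑): 55 + 120 = 175°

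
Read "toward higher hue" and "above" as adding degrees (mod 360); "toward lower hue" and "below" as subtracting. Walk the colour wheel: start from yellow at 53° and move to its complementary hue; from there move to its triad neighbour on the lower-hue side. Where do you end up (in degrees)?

113°

complement +180°: 53 + 180 = 233°
triadic ↓ −120°: 233 − 120 = 113°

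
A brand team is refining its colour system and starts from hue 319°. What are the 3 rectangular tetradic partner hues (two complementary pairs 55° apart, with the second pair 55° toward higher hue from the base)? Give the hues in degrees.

319 + 55 = 374 → 374 − 360 = 14°
319 + 180 = 499 → 499 − 360 = 139°
319 + 235 = 554 → 554 − 360 = 194°

14°, 139°, and 194°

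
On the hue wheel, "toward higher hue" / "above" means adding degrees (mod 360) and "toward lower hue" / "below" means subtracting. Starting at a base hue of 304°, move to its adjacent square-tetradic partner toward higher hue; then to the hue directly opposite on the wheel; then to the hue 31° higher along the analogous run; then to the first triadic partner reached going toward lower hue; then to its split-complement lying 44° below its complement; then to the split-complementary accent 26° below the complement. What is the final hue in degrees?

55°

304 + 90 = 394 → 394 − 360 = 34°   (square ↑)
34 + 180 = 214°   (complement)
214 + 31 = 245°   (analog 31° ↑)
245 − 120 = 125°   (triadic ↓)
125 + 136 = 261°   (split-comp 44° ↓)
261 + 154 = 415 → 415 − 360 = 55°   (split-comp 26° ↓)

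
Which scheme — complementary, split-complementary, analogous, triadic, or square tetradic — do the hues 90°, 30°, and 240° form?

split-complementary

Sort the hues: 30°, 90°, 240°.
Successive gaps around the wheel: 60°, 150°, 150°.
Two 150° gaps and one 60° gap — a base hue opposite a pair of accents 30° either side of its complement — is the split-complementary pattern.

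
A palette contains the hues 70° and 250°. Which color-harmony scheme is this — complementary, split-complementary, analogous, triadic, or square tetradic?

complementary

Sort the hues: 70°, 250°.
Successive gaps around the wheel: 180°, 180°.
Two hues 180° apart are complementary.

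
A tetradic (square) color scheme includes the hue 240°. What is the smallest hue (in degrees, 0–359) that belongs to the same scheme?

60°

A square tetradic scheme places four hues every 90°.
The full set through 240° is {60°, 150°, 240°, 330°}.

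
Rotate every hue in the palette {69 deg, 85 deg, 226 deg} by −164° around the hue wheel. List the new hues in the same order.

265°, 281°, 62°

69 − 164 = -95 → -95 + 360 = 265°
85 − 164 = -79 → -79 + 360 = 281°
226 − 164 = 62°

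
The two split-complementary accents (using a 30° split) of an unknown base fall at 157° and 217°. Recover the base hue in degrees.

7°

The accents sit 30° either side of the complement, so the complement is their short-arc midpoint on the wheel.
Short-arc midpoint of 157° and 217°: 187°.
Base is 180° from the complement: 187 − 180 = 7°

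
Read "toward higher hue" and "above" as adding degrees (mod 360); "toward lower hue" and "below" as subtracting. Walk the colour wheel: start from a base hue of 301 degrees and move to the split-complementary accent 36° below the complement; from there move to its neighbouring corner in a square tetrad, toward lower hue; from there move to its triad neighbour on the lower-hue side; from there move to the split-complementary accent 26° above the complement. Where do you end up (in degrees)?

301 + 144 = 445 → 445 − 360 = 85°   (split-comp 36° ↓)
85 − 90 = -5 → -5 + 360 = 355°   (square ↓)
355 − 120 = 235°   (triadic ↓)
235 + 206 = 441 → 441 − 360 = 81°   (split-comp 26° ↑)

81°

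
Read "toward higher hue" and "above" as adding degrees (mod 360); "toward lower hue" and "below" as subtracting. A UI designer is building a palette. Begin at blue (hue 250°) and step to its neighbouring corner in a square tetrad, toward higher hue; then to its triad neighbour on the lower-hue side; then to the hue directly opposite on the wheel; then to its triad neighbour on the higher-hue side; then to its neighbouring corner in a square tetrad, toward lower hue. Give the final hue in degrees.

+90° (square ↑): 250 + 90 = 340°
−120° (triadic ↓): 340 − 120 = 220°
+180° (complement): 220 + 180 = 400 → 400 − 360 = 40°
+120° (triadic ↑): 40 + 120 = 160°
−90° (square ↓): 160 − 90 = 70°

70°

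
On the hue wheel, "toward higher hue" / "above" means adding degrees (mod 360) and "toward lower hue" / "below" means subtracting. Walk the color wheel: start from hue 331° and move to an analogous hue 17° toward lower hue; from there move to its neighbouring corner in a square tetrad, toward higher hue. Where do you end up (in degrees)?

44°

331 − 17 = 314°   (analog 17° ↓)
314 + 90 = 404 → 404 − 360 = 44°   (square ↑)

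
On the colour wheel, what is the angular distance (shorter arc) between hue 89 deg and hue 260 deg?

|89 − 260| = 171.
171 ≤ 180, so the shorter arc is 171°.

171°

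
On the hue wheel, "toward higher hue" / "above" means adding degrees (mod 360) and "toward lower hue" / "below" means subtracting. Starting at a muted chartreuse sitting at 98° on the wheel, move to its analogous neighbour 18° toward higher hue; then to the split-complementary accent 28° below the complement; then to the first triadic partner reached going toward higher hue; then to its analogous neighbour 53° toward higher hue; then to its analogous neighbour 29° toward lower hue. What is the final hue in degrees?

+18° (analog 18° ↑): 98 + 18 = 116°
+152° (split-comp 28° ↓): 116 + 152 = 268°
+120° (triadic ↑): 268 + 120 = 388 → 388 − 360 = 28°
+53° (analog 53° ↑): 28 + 53 = 81°
−29° (analog 29° ↓): 81 − 29 = 52°

52°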